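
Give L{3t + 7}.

L{3t + 7} = 3·L{t} + 7·L{1} = 3/s² + 7/s

Final answer: 3/s² + 7/s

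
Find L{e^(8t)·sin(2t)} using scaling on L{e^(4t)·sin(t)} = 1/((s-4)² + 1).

Scaling with a=2: L{e^(8t)·sin(2t)} = (1/2) · 1/((s/2-4)² + 1). Simplifying: 2/((s-8)² + 4)

Final answer: 2/((s-8)² + 4)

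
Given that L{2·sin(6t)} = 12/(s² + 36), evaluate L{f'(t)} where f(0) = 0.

L{f'(t)} = s·F(s) - f(0) = s·12/(s² + 36) - 0 = 12s/(s² + 36)

Final answer: 12s/(s² + 36)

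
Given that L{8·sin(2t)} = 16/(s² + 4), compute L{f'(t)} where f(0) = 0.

L{f'(t)} = s·F(s) - f(0) = s·16/(s² + 4) - 0 = 16s/(s² + 4)

Final answer: 16s/(s² + 4)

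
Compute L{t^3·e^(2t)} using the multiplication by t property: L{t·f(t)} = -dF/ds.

Using L{t^n·e^(at)} = n!/(s-a)^(n+1), L{t^3·e^(2t)} = 6/(s-2)^4

Final answer: 6/(s-2)^4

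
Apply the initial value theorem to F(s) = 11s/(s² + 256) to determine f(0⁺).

f(0⁺) = lim_{s→∞} s·11s/(s² + 256) = lim_{s→∞} 11s²/(s² + 256) = 11

Final answer: 11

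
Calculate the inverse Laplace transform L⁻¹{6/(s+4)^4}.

L⁻¹{n!/(s-a)^(n+1)} = t^n·e^(at), so L⁻¹{6/(s+4)^4} = t^3·e^(-4t)

Final answer: t^3·e^(-4t)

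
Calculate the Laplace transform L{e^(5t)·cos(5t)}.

L{e^(at)·cos(ωt)} = (s-a)/((s-a)² + ω²), so L{e^(5t)·cos(5t)} = (s-5)/((s-5)² + 25)

Final answer: (s-5)/((s-5)² + 25)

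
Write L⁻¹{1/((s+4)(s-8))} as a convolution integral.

1/((s+4)(s-8)) = (1/(s+4))·(1/(s-8)) = L{e^(-4t)}·L{e^(8t)}. So f(t) = e^(-4t)*e^(8t) = ∫₀ᵗ e^(-4τ)·e^(8(t-τ)) dτ

Final answer: ∫₀ᵗ e^(-4τ)·e^(8(t-τ)) dτ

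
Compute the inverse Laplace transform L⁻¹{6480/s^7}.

L⁻¹{n!/s^(n+1)} = t^n with n=6. So L⁻¹{720/s^7} = t^6, and L⁻¹{6480/s^7} = (6480/720)·t^6 = 9·t^6

Final answer: 9·t^6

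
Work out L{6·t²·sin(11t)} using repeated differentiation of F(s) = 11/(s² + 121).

F(s) = 11/(s² + 121). F'(s) = -22s/(s² + 121)². F''(s) = -22(121 - 3s²)/(s² + 121)³ = (66s² - 2662)/(s² + 121)³. So L{t²·sin(11t)} = (-1)² F''(s) = (66s² - 2662)/(s² + 121)³. Then L{6·t²·sin(11t)} = 6·(66s² - 2662)/(s² + 121)³ = (396s² - 15972)/(s² + 121)³

Final answer: (396s² - 15972)/(s² + 121)³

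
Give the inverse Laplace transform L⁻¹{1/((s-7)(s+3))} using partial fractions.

Decompose: A/(s-7) + B/(s+3). A = 1/10, B = -1/10. f(t) = (e^(7t) - e^(-3t))/10

Final answer: (e^(7t) - e^(-3t))/10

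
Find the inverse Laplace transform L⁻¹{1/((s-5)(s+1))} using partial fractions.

Decompose: A/(s-5) + B/(s+1). A = 1/6, B = -1/6. f(t) = (e^(5t) - e^(-t))/6

Final answer: (e^(5t) - e^(-t))/6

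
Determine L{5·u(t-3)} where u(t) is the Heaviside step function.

L{u(t-a)} = e^(-as)/s. Here a=3, so L{u(t-3)} = e^(-3s)/s, and L{5·u(t-3)} = 5·e^(-3s)/s

Final answer: 5·e^(-3s)/s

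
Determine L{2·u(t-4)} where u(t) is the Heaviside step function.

L{u(t-a)} = e^(-as)/s. Here a=4, so L{u(t-4)} = e^(-4s)/s, and L{2·u(t-4)} = 2·e^(-4s)/s

Final answer: 2·e^(-4s)/s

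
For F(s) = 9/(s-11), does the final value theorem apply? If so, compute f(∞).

sF(s) = 9s/(s-11) has a pole at s = 11 in the right half-plane. Theorem does NOT apply (unstable system; f(t) = 9·e^(11t) grows without bound).

Final answer: Not applicable (unstable)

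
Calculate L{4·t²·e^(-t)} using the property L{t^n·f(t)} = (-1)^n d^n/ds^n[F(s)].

L{e^(-t)} = 1/(s+1). d/ds[1/(s+1)] = -1/(s+1)². d²/ds²[1/(s+1)] = 2/(s+1)³. So L{t²·e^(-t)} = (-1)² · 2/(s+1)³ = 2/(s+1)³. Then L{4·t²·e^(-t)} = 4·2/(s+1)³ = 8/(s+1)³

Final answer: 8/(s+1)³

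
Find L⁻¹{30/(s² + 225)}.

This is the form c·a/(s² + a²) with a = 15, c = 2. L⁻¹ = 2·sin(15t)

Final answer: 2·sin(15t)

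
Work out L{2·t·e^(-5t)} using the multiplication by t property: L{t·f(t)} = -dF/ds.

Using L{t^n·e^(at)} = n!/(s-a)^(n+1), L{t·e^(-5t)} = 1/(s+5)^2, so L{2·t·e^(-5t)} = 2·1/(s+5)^2 = 2/(s+5)^2

Final answer: 2/(s+5)^2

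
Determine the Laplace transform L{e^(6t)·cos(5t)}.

L{e^(at)·cos(ωt)} = (s-a)/((s-a)² + ω²), so L{e^(6t)·cos(5t)} = (s-6)/((s-6)² + 25)

Final answer: (s-6)/((s-6)² + 25)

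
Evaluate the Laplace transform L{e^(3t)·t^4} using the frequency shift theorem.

L{e^(at)·t^n} = n!/(s-a)^(n+1), so L{e^(3t)·t^4} = 24/(s-3)^5

Final answer: 24/(s-3)^5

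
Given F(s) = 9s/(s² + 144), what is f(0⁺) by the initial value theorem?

f(0⁺) = lim_{s→∞} s·9s/(s² + 144) = lim_{s→∞} 9s²/(s² + 144) = 9

Final answer: 9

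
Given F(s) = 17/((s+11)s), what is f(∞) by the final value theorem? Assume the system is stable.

f(∞) = lim_{s→0} sF(s) = lim_{s→0} 17/(s+11) = 17/11

Final answer: 17/11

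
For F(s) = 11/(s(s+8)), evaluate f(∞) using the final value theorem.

f(∞) = lim_{s→0} s·11/(s(s+8)) = lim_{s→0} 11/(s+8) = 11/8 = 11/8

Final answer: 11/8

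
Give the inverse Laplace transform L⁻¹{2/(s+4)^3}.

L⁻¹{n!/(s-a)^(n+1)} = t^n·e^(at), so L⁻¹{2/(s+4)^3} = t^2·e^(-4t)

Final answer: t^2·e^(-4t)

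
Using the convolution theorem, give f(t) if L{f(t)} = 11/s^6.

11/s^6 = (11/s)·(1/s^5) = L{11}·L{t^4/24}. By convolution, f(t) = 11*t^4/24 = ∫₀ᵗ 11·τ^4/24 dτ = 11·t^5/120

Final answer: 11·t^5/120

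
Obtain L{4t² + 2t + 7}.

L{4t² + 2t + 7} = 4·2/s³ + 2/s² + 7/s = 8/s³ + 2/s² + 7/s

Final answer: 8/s³ + 2/s² + 7/s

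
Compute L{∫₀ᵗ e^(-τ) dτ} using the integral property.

L{∫₀ᵗ f(τ)dτ} = F(s)/s with F(s) = 1/(s+1), so L{∫₀ᵗ e^(-τ) dτ} = 1/(s(s+1))

Final answer: 1/(s(s+1))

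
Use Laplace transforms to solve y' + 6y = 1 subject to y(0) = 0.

sY + 6Y = 1/s. Y = 1/(s(s+6)). Partial fractions: Y = 1/6/s - 1/6/(s+6)

Final answer: y(t) = 1/6(1 - e^(-6t))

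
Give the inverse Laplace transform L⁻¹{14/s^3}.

L⁻¹{n!/s^(n+1)} = t^n with n=2. So L⁻¹{2/s^3} = t^2, and L⁻¹{14/s^3} = (14/2)·t^2 = 7·t^2

Final answer: 7·t^2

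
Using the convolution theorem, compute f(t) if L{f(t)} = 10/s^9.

10/s^9 = (10/s)·(1/s^8) = L{10}·L{t^7/5040}. By convolution, f(t) = 10*t^7/5040 = ∫₀ᵗ 10·τ^7/5040 dτ = 10·t^8/40320

Final answer: 10·t^8/40320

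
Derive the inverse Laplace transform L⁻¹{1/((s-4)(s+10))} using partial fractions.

Decompose: A/(s-4) + B/(s+10). A = 1/14, B = -1/14. f(t) = (e^(4t) - e^(-10t))/14

Final answer: (e^(4t) - e^(-10t))/14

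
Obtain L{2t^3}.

L{t^n} = n!/s^(n+1). So L{2t^3} = 2·3!/s^4 = 12/s^4

Final answer: 12/s^4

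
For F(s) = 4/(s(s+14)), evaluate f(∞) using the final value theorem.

f(∞) = lim_{s→0} s·4/(s(s+14)) = lim_{s→0} 4/(s+14) = 4/14 = 2/7

Final answer: 2/7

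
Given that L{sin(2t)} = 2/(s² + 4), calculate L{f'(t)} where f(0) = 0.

L{f'(t)} = s·F(s) - f(0) = s·2/(s² + 4) - 0 = 2s/(s² + 4)

Final answer: 2s/(s² + 4)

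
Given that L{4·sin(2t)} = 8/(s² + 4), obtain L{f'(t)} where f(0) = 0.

L{f'(t)} = s·F(s) - f(0) = s·8/(s² + 4) - 0 = 8s/(s² + 4)

Final answer: 8s/(s² + 4)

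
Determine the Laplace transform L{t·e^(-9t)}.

L{t^n·e^(at)} = n!/(s-a)^(n+1), so L{t·e^(-9t)} = 1/(s+9)^2

Final answer: 1/(s+9)^2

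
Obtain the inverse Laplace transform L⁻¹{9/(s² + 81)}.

L⁻¹{9/(s² + 81)} = sin(9t)

Final answer: sin(9t)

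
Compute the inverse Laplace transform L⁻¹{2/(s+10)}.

L⁻¹{1/(s-a)} = e^(at), so L⁻¹{1/(s+10)} = e^(-10t), and L⁻¹{2/(s+10)} = 2·e^(-10t)

Final answer: 2·e^(-10t)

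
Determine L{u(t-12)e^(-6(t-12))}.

u(t-a)f(t-a) with f(t)=e^(-6t). L{e^(-6t)} = 1/(s+6). By time shift: e^(-12s)/(s+6)

Final answer: e^(-12s)/(s+6)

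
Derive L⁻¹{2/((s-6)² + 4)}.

Form: b/((s-a)² + b²) → e^(at)sin(bt). With a=6, b=2

Final answer: e^(6t)·sin(2t)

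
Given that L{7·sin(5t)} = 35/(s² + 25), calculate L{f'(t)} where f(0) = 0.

L{f'(t)} = s·F(s) - f(0) = s·35/(s² + 25) - 0 = 35s/(s² + 25)

Final answer: 35s/(s² + 25)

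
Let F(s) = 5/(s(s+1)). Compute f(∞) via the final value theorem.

f(∞) = lim_{s→0} s·5/(s(s+1)) = lim_{s→0} 5/(s+1) = 5/1 = 5

Final answer: 5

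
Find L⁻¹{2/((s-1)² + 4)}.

Form: b/((s-a)² + b²) → e^(at)sin(bt). With a=1, b=2

Final answer: e^t·sin(2t)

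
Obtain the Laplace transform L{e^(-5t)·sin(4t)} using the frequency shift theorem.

Frequency shift: L{e^(at)f(t)} = F(s-a). L{e^(-5t)·sin(4t)} = 4/((s+5)² + 16)

Final answer: 4/((s+5)² + 16)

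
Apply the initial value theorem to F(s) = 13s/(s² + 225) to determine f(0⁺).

f(0⁺) = lim_{s→∞} s·13s/(s² + 225) = lim_{s→∞} 13s²/(s² + 225) = 13

Final answer: 13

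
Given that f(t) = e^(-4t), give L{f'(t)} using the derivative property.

f(0) = 1, F(s) = 1/(s+4). L{f'(t)} = s·F(s) - f(0) = s/(s+4) - 1 = (s - (s+4))/(s+4) = -4/(s+4)

Final answer: -4/(s+4)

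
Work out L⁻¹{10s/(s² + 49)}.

This is the form c·s/(s² + a²) with a = 7, c = 10. L⁻¹ = 10·cos(7t)

Final answer: 10·cos(7t)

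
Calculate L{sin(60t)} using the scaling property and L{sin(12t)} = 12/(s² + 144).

Using L{f(at)} = (1/a)F(s/a) with a=5: L{sin(60t)} = (1/5) · 12/((s/5)² + 144) = (1/5) · 12·25/(s² + 3600) = 60/(s² + 3600)

Final answer: 60/(s² + 3600)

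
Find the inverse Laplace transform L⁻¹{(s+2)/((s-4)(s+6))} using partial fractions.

Using partial fractions, f(t) = (6e^(4t) + 4e^(-6t))/10

Final answer: (6e^(4t) + 4e^(-6t))/10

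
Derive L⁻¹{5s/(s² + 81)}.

This is the form c·s/(s² + a²) with a = 9, c = 5. L⁻¹ = 5·cos(9t)

Final answer: 5·cos(9t)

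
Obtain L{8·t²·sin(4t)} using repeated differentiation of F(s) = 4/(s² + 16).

F(s) = 4/(s² + 16). F'(s) = -8s/(s² + 16)². F''(s) = -8(16 - 3s²)/(s² + 16)³ = (24s² - 128)/(s² + 16)³. So L{t²·sin(4t)} = (-1)² F''(s) = (24s² - 128)/(s² + 16)³. Then L{8·t²·sin(4t)} = 8·(24s² - 128)/(s² + 16)³ = (192s² - 1024)/(s² + 16)³

Final answer: (192s² - 1024)/(s² + 16)³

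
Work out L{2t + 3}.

L{2t + 3} = 2·L{t} + 3·L{1} = 2/s² + 3/s

Final answer: 2/s² + 3/s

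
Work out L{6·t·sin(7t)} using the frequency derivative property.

L{sin(7t)} = 7/(s² + 49). By L{t·f(t)} = -F'(s): -d/ds[7/(s² + 49)] = -(7)·(-2s)/(s² + 49)² = 14s/(s² + 49)². Then L{6·t·sin(7t)} = 6·14s/(s² + 49)² = 84s/(s² + 49)²

Final answer: 84s/(s² + 49)²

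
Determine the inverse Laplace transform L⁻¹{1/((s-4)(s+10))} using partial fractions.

Decompose: A/(s-4) + B/(s+10). A = 1/14, B = -1/14. f(t) = (e^(4t) - e^(-10t))/14

Final answer: (e^(4t) - e^(-10t))/14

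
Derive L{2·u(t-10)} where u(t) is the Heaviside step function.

L{u(t-a)} = e^(-as)/s. Here a=10, so L{u(t-10)} = e^(-10s)/s, and L{2·u(t-10)} = 2·e^(-10s)/s

Final answer: 2·e^(-10s)/s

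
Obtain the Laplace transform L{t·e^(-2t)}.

L{t^n·e^(at)} = n!/(s-a)^(n+1), so L{t·e^(-2t)} = 1/(s+2)^2

Final answer: 1/(s+2)^2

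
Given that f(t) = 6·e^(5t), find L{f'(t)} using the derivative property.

f(0) = 6, F(s) = 6/(s-5). L{f'(t)} = s·F(s) - f(0) = 6s/(s-5) - 6 = (6s - 6(s-5))/(s-5) = 30/(s-5)

Final answer: 30/(s-5)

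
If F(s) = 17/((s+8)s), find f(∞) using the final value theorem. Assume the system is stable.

f(∞) = lim_{s→0} sF(s) = lim_{s→0} 17/(s+8) = 17/8

Final answer: 17/8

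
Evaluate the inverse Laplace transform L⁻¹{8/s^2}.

L⁻¹{n!/s^(n+1)} = t^n with n=1. So L⁻¹{1/s^2} = t, and L⁻¹{8/s^2} = (8/1)·t = 8·t

Final answer: 8·t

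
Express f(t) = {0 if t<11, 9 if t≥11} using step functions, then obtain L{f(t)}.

f(t) = 9·u(t-11). L{u(t-11)} = e^(-11s)/s, so L{f(t)} = 9·e^(-11s)/s

Final answer: 9·e^(-11s)/s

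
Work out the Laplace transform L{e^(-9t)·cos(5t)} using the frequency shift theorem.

Frequency shift: L{e^(at)f(t)} = F(s-a). L{e^(-9t)·cos(5t)} = (s+9)/((s+9)² + 25)

Final answer: (s+9)/((s+9)² + 25)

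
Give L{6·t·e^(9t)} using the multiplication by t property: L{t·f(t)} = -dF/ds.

Using L{t^n·e^(at)} = n!/(s-a)^(n+1), L{t·e^(9t)} = 1/(s-9)^2, so L{6·t·e^(9t)} = 6·1/(s-9)^2 = 6/(s-9)^2

Final answer: 6/(s-9)^2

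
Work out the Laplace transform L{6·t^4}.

L{t^n} = n!/s^(n+1), so L{t^4} = 24/s^5. Then L{6·t^4} = 6·24/s^5 = 144/s^5

Final answer: 144/s^5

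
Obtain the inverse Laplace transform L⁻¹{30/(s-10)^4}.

L⁻¹{n!/(s-a)^(n+1)} = t^n·e^(at) with n=3, a=10. So L⁻¹{6/(s-10)^4} = t^3·e^(10t), and L⁻¹{30/(s-10)^4} = (30/6)·t^3·e^(10t) = 5·t^3·e^(10t)

Final answer: 5·t^3·e^(10t)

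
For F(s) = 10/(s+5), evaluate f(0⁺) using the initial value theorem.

f(0⁺) = lim_{s→∞} s·10/(s+5) = lim_{s→∞} 10s/(s+5) = 10

Final answer: 10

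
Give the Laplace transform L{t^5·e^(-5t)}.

L{t^n·e^(at)} = n!/(s-a)^(n+1), so L{t^5·e^(-5t)} = 120/(s+5)^6

Final answer: 120/(s+5)^6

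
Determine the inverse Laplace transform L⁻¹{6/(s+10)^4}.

L⁻¹{n!/(s-a)^(n+1)} = t^n·e^(at), so L⁻¹{6/(s+10)^4} = t^3·e^(-10t)

Final answer: t^3·e^(-10t)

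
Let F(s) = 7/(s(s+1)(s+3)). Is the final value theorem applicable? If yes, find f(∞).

Poles of sF(s) = 7/((s+1)(s+3)) are at s = -1 and s = -3, both in the left half-plane. Theorem applies. f(∞) = lim_{s→0} sF(s) = 7/(1·3) = 7/3

Final answer: 7/3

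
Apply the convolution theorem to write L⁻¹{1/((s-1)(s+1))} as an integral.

1/((s-1)(s+1)) = (1/(s-1))·(1/(s+1)) = L{e^t}·L{e^(-t)}. So f(t) = e^t*e^(-t) = ∫₀ᵗ e^(τ)·e^(-(t-τ)) dτ

Final answer: ∫₀ᵗ e^(τ)·e^(-(t-τ)) dτ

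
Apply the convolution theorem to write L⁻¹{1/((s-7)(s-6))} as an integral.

1/((s-7)(s-6)) = (1/(s-7))·(1/(s-6)) = L{e^(7t)}·L{e^(6t)}. So f(t) = e^(7t)*e^(6t) = ∫₀ᵗ e^(7τ)·e^(6(t-τ)) dτ

Final answer: ∫₀ᵗ e^(7τ)·e^(6(t-τ)) dτ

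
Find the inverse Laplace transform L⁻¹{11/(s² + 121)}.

L⁻¹{11/(s² + 121)} = sin(11t)

Final answer: sin(11t)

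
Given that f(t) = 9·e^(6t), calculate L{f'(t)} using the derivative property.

f(0) = 9, F(s) = 9/(s-6). L{f'(t)} = s·F(s) - f(0) = 9s/(s-6) - 9 = (9s - 9(s-6))/(s-6) = 54/(s-6)

Final answer: 54/(s-6)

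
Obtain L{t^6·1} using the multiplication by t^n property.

L{1} = 1/s. d^1/ds^1[1/s] = -1/s². d^2/ds^2[1/s] = 2/s^3. d^3/ds^3[1/s] = -6/s^4. d^4/ds^4[1/s] = 24/s^5. d^5/ds^5[1/s] = -120/s^6. d^6/ds^6[1/s] = 720/s^7. So L{t^6} = (-1)^{6}·720/s^7 = 720/s^7

Final answer: 720/s^7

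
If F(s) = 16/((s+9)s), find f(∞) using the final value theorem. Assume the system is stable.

f(∞) = lim_{s→0} sF(s) = lim_{s→0} 16/(s+9) = 16/9

Final answer: 16/9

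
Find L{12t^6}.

L{t^n} = n!/s^(n+1). So L{12t^6} = 12·6!/s^7 = 8640/s^7

Final answer: 8640/s^7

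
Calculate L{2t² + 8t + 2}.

L{2t² + 8t + 2} = 2·2/s³ + 8/s² + 2/s = 4/s³ + 8/s² + 2/s

Final answer: 4/s³ + 8/s² + 2/s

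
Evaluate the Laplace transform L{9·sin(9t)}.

L{sin(ωt)} = ω/(s² + ω²), so L{sin(9t)} = 9/(s² + 81). Then L{9·sin(9t)} = 9·9/(s² + 81) = 81/(s² + 81)

Final answer: 81/(s² + 81)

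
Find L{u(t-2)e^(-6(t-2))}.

u(t-a)f(t-a) with f(t)=e^(-6t). L{e^(-6t)} = 1/(s+6). By time shift: e^(-2s)/(s+6)

Final answer: e^(-2s)/(s+6)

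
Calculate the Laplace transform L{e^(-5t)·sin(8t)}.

L{e^(at)·sin(ωt)} = ω/((s-a)² + ω²), so L{e^(-5t)·sin(8t)} = 8/((s+5)² + 64)

Final answer: 8/((s+5)² + 64)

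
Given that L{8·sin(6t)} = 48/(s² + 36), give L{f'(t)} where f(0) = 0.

L{f'(t)} = s·F(s) - f(0) = s·48/(s² + 36) - 0 = 48s/(s² + 36)

Final answer: 48s/(s² + 36)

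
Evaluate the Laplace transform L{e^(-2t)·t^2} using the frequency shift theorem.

L{e^(at)·t^n} = n!/(s-a)^(n+1), so L{e^(-2t)·t^2} = 2/(s+2)^3

Final answer: 2/(s+2)^3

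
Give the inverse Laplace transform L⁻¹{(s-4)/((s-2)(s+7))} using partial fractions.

Using partial fractions, f(t) = (-2e^(2t) + 11e^(-7t))/9

Final answer: (-2e^(2t) + 11e^(-7t))/9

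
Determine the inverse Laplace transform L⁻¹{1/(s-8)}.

L⁻¹{1/(s-a)} = e^(at), so L⁻¹{1/(s-8)} = e^(8t)

Final answer: e^(8t)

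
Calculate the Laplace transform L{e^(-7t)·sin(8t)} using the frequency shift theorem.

Frequency shift: L{e^(at)f(t)} = F(s-a). L{e^(-7t)·sin(8t)} = 8/((s+7)² + 64)

Final answer: 8/((s+7)² + 64)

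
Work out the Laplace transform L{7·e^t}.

L{e^(at)} = 1/(s-a), so L{e^t} = 1/(s-1). Then L{7·e^t} = 7/(s-1)

Final answer: 7/(s-1)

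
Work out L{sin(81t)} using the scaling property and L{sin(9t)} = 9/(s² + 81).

Using L{f(at)} = (1/a)F(s/a) with a=9: L{sin(81t)} = (1/9) · 9/((s/9)² + 81) = (1/9) · 9·81/(s² + 6561) = 81/(s² + 6561)

Final answer: 81/(s² + 6561)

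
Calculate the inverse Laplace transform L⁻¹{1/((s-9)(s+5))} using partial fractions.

Decompose: A/(s-9) + B/(s+5). A = 1/14, B = -1/14. f(t) = (e^(9t) - e^(-5t))/14

Final answer: (e^(9t) - e^(-5t))/14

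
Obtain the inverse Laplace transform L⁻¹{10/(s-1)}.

L⁻¹{1/(s-a)} = e^(at), so L⁻¹{1/(s-1)} = e^t, and L⁻¹{10/(s-1)} = 10·e^t

Final answer: 10·e^t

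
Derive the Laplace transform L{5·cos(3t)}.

L{cos(ωt)} = s/(s² + ω²), so L{cos(3t)} = s/(s² + 9). Then L{5·cos(3t)} = 5·s/(s² + 9) = 5s/(s² + 9)

Final answer: 5s/(s² + 9)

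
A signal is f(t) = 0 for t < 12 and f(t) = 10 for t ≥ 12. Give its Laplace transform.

f(t) = 10·u(t-12). L{u(t-12)} = e^(-12s)/s, so L{f(t)} = 10·e^(-12s)/s

Final answer: 10·e^(-12s)/s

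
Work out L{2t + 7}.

L{2t + 7} = 2·L{t} + 7·L{1} = 2/s² + 7/s

Final answer: 2/s² + 7/s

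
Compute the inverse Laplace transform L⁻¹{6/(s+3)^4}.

L⁻¹{n!/(s-a)^(n+1)} = t^n·e^(at) with n=3, a=-3. So L⁻¹{6/(s+3)^4} = t^3·e^(-3t)

Final answer: t^3·e^(-3t)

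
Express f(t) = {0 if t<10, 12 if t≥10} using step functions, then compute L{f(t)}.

f(t) = 12·u(t-10). L{u(t-10)} = e^(-10s)/s, so L{f(t)} = 12·e^(-10s)/s

Final answer: 12·e^(-10s)/s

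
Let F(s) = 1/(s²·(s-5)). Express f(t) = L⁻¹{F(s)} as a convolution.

1/(s²·(s-5)) = (1/s^2)·(1/(s-5)) = L{t}·L{e^(5t)}. So f(t) = t*e^(5t) = ∫₀ᵗ τ·e^(5(t-τ)) dτ

Final answer: ∫₀ᵗ τ·e^(5(t-τ)) dτ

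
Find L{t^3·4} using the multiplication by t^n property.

L{4} = 4/s. d^1/ds^1[1/s] = -1/s². d^2/ds^2[1/s] = 2/s^3. d^3/ds^3[1/s] = -6/s^4. So L{t^3} = (-1)^{3}·-6/s^4 = 6/s^4. Then L{t^3·4} = 4·6/s^4 = 24/s^4

Final answer: 24/s^4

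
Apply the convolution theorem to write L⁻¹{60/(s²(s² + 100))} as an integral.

60/(s²(s² + 100)) = (1/s²)·(60/(s² + 100)) = L{t}·L{6·sin(10t)}. So f(t) = t*(6·sin(10t)) = ∫₀ᵗ 6τ·sin(10(t-τ)) dτ

Final answer: ∫₀ᵗ 6τ·sin(10(t-τ)) dτ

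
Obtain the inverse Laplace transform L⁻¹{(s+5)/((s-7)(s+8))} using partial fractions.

Using partial fractions, f(t) = (12e^(7t) + 3e^(-8t))/15

Final answer: (12e^(7t) + 3e^(-8t))/15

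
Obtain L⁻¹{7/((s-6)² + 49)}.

Form: b/((s-a)² + b²) → e^(at)sin(bt). With a=6, b=7

Final answer: e^(6t)·sin(7t)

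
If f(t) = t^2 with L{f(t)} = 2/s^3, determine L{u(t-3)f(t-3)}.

Time shift theorem: L{u(t-a)f(t-a)} = e^(-as)F(s). Here a=3, F(s) = 2/s^3, so L{u(t-3)f(t-3)} = e^(-3s)·2/s^3

Final answer: e^(-3s)·2/s^3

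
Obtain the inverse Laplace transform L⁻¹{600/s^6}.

L⁻¹{n!/s^(n+1)} = t^n with n=5. So L⁻¹{120/s^6} = t^5, and L⁻¹{600/s^6} = (600/120)·t^5 = 5·t^5

Final answer: 5·t^5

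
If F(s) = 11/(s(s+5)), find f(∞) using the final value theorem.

f(∞) = lim_{s→0} s·11/(s(s+5)) = lim_{s→0} 11/(s+5) = 11/5 = 11/5

Final answer: 11/5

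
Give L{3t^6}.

L{t^n} = n!/s^(n+1). So L{3t^6} = 3·6!/s^7 = 2160/s^7

Final answer: 2160/s^7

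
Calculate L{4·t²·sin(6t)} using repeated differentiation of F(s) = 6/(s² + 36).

F(s) = 6/(s² + 36). F'(s) = -12s/(s² + 36)². F''(s) = -12(36 - 3s²)/(s² + 36)³ = (36s² - 432)/(s² + 36)³. So L{t²·sin(6t)} = (-1)² F''(s) = (36s² - 432)/(s² + 36)³. Then L{4·t²·sin(6t)} = 4·(36s² - 432)/(s² + 36)³ = (144s² - 1728)/(s² + 36)³

Final answer: (144s² - 1728)/(s² + 36)³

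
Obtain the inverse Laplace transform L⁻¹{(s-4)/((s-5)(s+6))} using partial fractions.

Using partial fractions, f(t) = (e^(5t) + 10e^(-6t))/11

Final answer: (e^(5t) + 10e^(-6t))/11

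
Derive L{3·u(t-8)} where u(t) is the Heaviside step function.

L{u(t-a)} = e^(-as)/s. Here a=8, so L{u(t-8)} = e^(-8s)/s, and L{3·u(t-8)} = 3·e^(-8s)/s

Final answer: 3·e^(-8s)/s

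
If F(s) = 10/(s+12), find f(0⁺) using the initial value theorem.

f(0⁺) = lim_{s→∞} s·10/(s+12) = lim_{s→∞} 10s/(s+12) = 10

Final answer: 10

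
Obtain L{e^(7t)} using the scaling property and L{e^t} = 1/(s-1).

Using L{f(at)} = (1/a)F(s/a) with a=7 and f(t) = e^t: L{e^(7t)} = (1/7) · 1/((s/7)-1) = (1/7) · 7/(s-7) = 1/(s-7)

Final answer: 1/(s-7)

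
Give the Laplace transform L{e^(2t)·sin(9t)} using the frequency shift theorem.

Frequency shift: L{e^(at)f(t)} = F(s-a). L{e^(2t)·sin(9t)} = 9/((s-2)² + 81)

Final answer: 9/((s-2)² + 81)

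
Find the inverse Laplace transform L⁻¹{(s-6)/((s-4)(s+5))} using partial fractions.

Using partial fractions, f(t) = (-2e^(4t) + 11e^(-5t))/9

Final answer: (-2e^(4t) + 11e^(-5t))/9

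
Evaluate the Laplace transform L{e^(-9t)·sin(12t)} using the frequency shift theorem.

Frequency shift: L{e^(at)f(t)} = F(s-a). L{e^(-9t)·sin(12t)} = 12/((s+9)² + 144)

Final answer: 12/((s+9)² + 144)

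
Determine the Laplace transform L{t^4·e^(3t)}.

L{t^n·e^(at)} = n!/(s-a)^(n+1), so L{t^4·e^(3t)} = 24/(s-3)^5

Final answer: 24/(s-3)^5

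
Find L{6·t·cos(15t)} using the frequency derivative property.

L{cos(15t)} = s/(s² + 225). Derivative: d/ds[s/(s² + 225)] = [(s² + 225) - s·2s]/(s² + 225)² = (225 - s²)/(s² + 225)². So L{t·cos(15t)} = -F'(s) = (s² - 225)/(s² + 225)². Then L{6·t·cos(15t)} = 6·(s² - 225)/(s² + 225)²

Final answer: 6·(s² - 225)/(s² + 225)²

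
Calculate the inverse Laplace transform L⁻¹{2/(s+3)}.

L⁻¹{1/(s-a)} = e^(at), so L⁻¹{1/(s+3)} = e^(-3t), and L⁻¹{2/(s+3)} = 2·e^(-3t)

Final answer: 2·e^(-3t)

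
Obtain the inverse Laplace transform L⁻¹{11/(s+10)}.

L⁻¹{1/(s-a)} = e^(at), so L⁻¹{1/(s+10)} = e^(-10t), and L⁻¹{11/(s+10)} = 11·e^(-10t)

Final answer: 11·e^(-10t)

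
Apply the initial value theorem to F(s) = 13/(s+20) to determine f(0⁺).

f(0⁺) = lim_{s→∞} s·13/(s+20) = lim_{s→∞} 13s/(s+20) = 13

Final answer: 13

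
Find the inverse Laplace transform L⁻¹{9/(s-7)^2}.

L⁻¹{n!/(s-a)^(n+1)} = t^n·e^(at) with n=1, a=7. So L⁻¹{1/(s-7)^2} = t·e^(7t), and L⁻¹{9/(s-7)^2} = (9/1)·t·e^(7t) = 9·t·e^(7t)

Final answer: 9·t·e^(7t)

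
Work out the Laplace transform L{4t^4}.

L{4t^4} = 4 · L{t^4} = 4 · 24/s^5 = 96/s^5

Final answer: 96/s^5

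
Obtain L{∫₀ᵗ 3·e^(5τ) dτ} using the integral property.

L{∫₀ᵗ f(τ)dτ} = F(s)/s with F(s) = 3/(s-5), so L{∫₀ᵗ 3·e^(5τ) dτ} = 3/(s(s-5))

Final answer: 3/(s(s-5))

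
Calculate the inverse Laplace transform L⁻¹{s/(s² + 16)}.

L⁻¹{s/(s² + 16)} = cos(4t)

Final answer: cos(4t)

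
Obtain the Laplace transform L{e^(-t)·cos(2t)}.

L{e^(at)·cos(ωt)} = (s-a)/((s-a)² + ω²), so L{e^(-t)·cos(2t)} = (s+1)/((s+1)² + 4)

Final answer: (s+1)/((s+1)² + 4)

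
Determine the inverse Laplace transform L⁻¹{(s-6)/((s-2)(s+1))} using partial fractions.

Using partial fractions, f(t) = (-4e^(2t) + 7e^(-t))/3

Final answer: (-4e^(2t) + 7e^(-t))/3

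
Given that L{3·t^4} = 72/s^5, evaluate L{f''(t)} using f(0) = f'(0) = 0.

L{f''(t)} = s²F(s) - sf(0) - f'(0) = s²·72/s^5 - 0 - 0 = 72/s^3

Final answer: 72/s^3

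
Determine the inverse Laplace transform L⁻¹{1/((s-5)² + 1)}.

Using frequency shift, L⁻¹{1/((s-5)² + 1)} = e^(5t)·sin(t)

Final answer: e^(5t)·sin(t)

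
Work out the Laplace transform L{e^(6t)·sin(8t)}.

L{e^(at)·sin(ωt)} = ω/((s-a)² + ω²), so L{e^(6t)·sin(8t)} = 8/((s-6)² + 64)

Final answer: 8/((s-6)² + 64)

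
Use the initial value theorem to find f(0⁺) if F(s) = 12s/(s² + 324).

f(0⁺) = lim_{s→∞} s·12s/(s² + 324) = lim_{s→∞} 12s²/(s² + 324) = 12

Final answer: 12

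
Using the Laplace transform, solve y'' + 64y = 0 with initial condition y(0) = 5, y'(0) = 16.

L{y''} + 64L{y} = 0. s²Y - 5s - 16 + 64Y = 0. Y(s² + 64) = 5s + 16. Y = (5s + 16)/(s² + 64). Inverting: y(t) = 5cos(8t) + 2sin(8t)

Final answer: y(t) = 5cos(8t) + 2sin(8t)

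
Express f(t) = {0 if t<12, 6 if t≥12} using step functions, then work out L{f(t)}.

f(t) = 6·u(t-12). L{u(t-12)} = e^(-12s)/s, so L{f(t)} = 6·e^(-12s)/s

Final answer: 6·e^(-12s)/s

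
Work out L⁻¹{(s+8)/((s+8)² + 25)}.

Using frequency shift: L⁻¹{(s-a)/((s-a)² + b²)} = e^(at)cos(bt). Here a=-8, b=5

Final answer: e^(-8t)·cos(5t)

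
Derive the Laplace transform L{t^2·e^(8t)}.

L{t^n·e^(at)} = n!/(s-a)^(n+1), so L{t^2·e^(8t)} = 2/(s-8)^3

Final answer: 2/(s-8)^3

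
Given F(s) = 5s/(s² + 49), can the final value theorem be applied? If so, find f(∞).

The final value theorem requires all poles of sF(s) in the left half-plane. sF(s) = 5s²/(s² + 49) has poles at s = ±7i (imaginary axis). Theorem does NOT apply (oscillatory system).

Final answer: Not applicable (oscillatory)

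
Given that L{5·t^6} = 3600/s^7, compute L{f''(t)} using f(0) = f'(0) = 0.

L{f''(t)} = s²F(s) - sf(0) - f'(0) = s²·3600/s^7 - 0 - 0 = 3600/s^5

Final answer: 3600/s^5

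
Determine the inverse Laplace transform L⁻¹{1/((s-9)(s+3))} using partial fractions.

Decompose: A/(s-9) + B/(s+3). A = 1/12, B = -1/12. f(t) = (e^(9t) - e^(-3t))/12

Final answer: (e^(9t) - e^(-3t))/12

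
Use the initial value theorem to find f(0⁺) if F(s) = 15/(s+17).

f(0⁺) = lim_{s→∞} s·15/(s+17) = lim_{s→∞} 15s/(s+17) = 15

Final answer: 15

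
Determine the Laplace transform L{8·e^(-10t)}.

L{e^(at)} = 1/(s-a), so L{e^(-10t)} = 1/(s+10). Then L{8·e^(-10t)} = 8/(s+10)

Final answer: 8/(s+10)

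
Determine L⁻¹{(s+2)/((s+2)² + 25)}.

Using frequency shift: L⁻¹{(s-a)/((s-a)² + b²)} = e^(at)cos(bt). Here a=-2, b=5

Final answer: e^(-2t)·cos(5t)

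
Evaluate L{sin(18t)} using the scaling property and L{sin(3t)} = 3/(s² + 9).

Using L{f(at)} = (1/a)F(s/a) with a=6: L{sin(18t)} = (1/6) · 3/((s/6)² + 9) = (1/6) · 3·36/(s² + 324) = 18/(s² + 324)

Final answer: 18/(s² + 324)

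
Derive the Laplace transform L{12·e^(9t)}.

L{e^(at)} = 1/(s-a), so L{e^(9t)} = 1/(s-9). Then L{12·e^(9t)} = 12/(s-9)

Final answer: 12/(s-9)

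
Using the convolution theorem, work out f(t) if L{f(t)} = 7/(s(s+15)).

7/(s(s+15)) = (7/s)·(1/(s+15)) = L{7}·L{e^(-15t)}. By convolution, f(t) = 7*e^(-15t) = ∫₀ᵗ 7·e^(-15τ) dτ = 7·(1 - e^(-15t))/15

Final answer: 7·(1 - e^(-15t))/15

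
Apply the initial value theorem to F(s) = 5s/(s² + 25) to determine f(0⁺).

f(0⁺) = lim_{s→∞} s·5s/(s² + 25) = lim_{s→∞} 5s²/(s² + 25) = 5

Final answer: 5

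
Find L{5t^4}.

L{t^n} = n!/s^(n+1). So L{5t^4} = 5·4!/s^5 = 120/s^5

Final answer: 120/s^5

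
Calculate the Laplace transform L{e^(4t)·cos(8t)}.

L{e^(at)·cos(ωt)} = (s-a)/((s-a)² + ω²), so L{e^(4t)·cos(8t)} = (s-4)/((s-4)² + 64)

Final answer: (s-4)/((s-4)² + 64)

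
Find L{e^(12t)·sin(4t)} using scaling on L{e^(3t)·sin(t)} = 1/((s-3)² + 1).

Scaling with a=4: L{e^(12t)·sin(4t)} = (1/4) · 1/((s/4-3)² + 1). Simplifying: 4/((s-12)² + 16)

Final answer: 4/((s-12)² + 16)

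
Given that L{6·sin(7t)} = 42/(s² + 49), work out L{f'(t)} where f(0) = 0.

L{f'(t)} = s·F(s) - f(0) = s·42/(s² + 49) - 0 = 42s/(s² + 49)

Final answer: 42s/(s² + 49)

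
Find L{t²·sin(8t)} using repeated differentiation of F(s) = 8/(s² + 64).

F(s) = 8/(s² + 64). F'(s) = -16s/(s² + 64)². F''(s) = -16(64 - 3s²)/(s² + 64)³ = (48s² - 1024)/(s² + 64)³. So L{t²·sin(8t)} = (-1)² F''(s) = (48s² - 1024)/(s² + 64)³

Final answer: (48s² - 1024)/(s² + 64)³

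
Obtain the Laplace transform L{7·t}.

L{t^n} = n!/s^(n+1), so L{t} = 1/s^2. Then L{7·t} = 7·1/s^2 = 7/s^2

Final answer: 7/s^2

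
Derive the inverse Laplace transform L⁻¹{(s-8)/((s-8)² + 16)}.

Using frequency shift, L⁻¹{(s-8)/((s-8)² + 16)} = e^(8t)·cos(4t)

Final answer: e^(8t)·cos(4t)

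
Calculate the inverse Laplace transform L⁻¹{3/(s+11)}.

L⁻¹{1/(s-a)} = e^(at), so L⁻¹{1/(s+11)} = e^(-11t), and L⁻¹{3/(s+11)} = 3·e^(-11t)

Final answer: 3·e^(-11t)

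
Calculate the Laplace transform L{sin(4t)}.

L{sin(ωt)} = ω/(s² + ω²), so L{sin(4t)} = 4/(s² + 16)

Final answer: 4/(s² + 16)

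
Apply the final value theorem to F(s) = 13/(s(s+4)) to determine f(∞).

f(∞) = lim_{s→0} s·13/(s(s+4)) = lim_{s→0} 13/(s+4) = 13/4 = 13/4

Final answer: 13/4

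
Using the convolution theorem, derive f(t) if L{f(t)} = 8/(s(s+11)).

8/(s(s+11)) = (8/s)·(1/(s+11)) = L{8}·L{e^(-11t)}. By convolution, f(t) = 8*e^(-11t) = ∫₀ᵗ 8·e^(-11τ) dτ = 8·(1 - e^(-11t))/11

Final answer: 8·(1 - e^(-11t))/11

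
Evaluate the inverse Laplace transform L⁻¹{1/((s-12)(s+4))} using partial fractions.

Decompose: A/(s-12) + B/(s+4). A = 1/16, B = -1/16. f(t) = (e^(12t) - e^(-4t))/16

Final answer: (e^(12t) - e^(-4t))/16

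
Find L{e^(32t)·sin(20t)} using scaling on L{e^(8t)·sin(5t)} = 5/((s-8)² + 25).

Scaling with a=4: L{e^(32t)·sin(20t)} = (1/4) · 5/((s/4-8)² + 25). Simplifying: 20/((s-32)² + 400)

Final answer: 20/((s-32)² + 400)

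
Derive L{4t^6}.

L{t^n} = n!/s^(n+1). So L{4t^6} = 4·6!/s^7 = 2880/s^7

Final answer: 2880/s^7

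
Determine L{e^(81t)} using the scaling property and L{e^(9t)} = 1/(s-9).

Using L{f(at)} = (1/a)F(s/a) with a=9 and f(t) = e^(9t): L{e^(81t)} = (1/9) · 1/((s/9)-9) = (1/9) · 9/(s-81) = 1/(s-81)

Final answer: 1/(s-81)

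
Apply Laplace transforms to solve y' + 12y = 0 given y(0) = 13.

L{y'} + 12L{y} = 0. sY - 13 + 12Y = 0. Y(s+12) = 13. Y = 13/(s+12)

Final answer: y(t) = 13e^(-12t)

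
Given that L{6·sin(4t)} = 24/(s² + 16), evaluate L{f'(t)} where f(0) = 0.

L{f'(t)} = s·F(s) - f(0) = s·24/(s² + 16) - 0 = 24s/(s² + 16)

Final answer: 24s/(s² + 16)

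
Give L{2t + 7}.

L{2t + 7} = 2·L{t} + 7·L{1} = 2/s² + 7/s

Final answer: 2/s² + 7/s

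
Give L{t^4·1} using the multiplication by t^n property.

L{1} = 1/s. d^1/ds^1[1/s] = -1/s². d^2/ds^2[1/s] = 2/s^3. d^3/ds^3[1/s] = -6/s^4. d^4/ds^4[1/s] = 24/s^5. So L{t^4} = (-1)^{4}·24/s^5 = 24/s^5

Final answer: 24/s^5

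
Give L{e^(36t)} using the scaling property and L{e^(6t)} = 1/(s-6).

Using L{f(at)} = (1/a)F(s/a) with a=6 and f(t) = e^(6t): L{e^(36t)} = (1/6) · 1/((s/6)-6) = (1/6) · 6/(s-36) = 1/(s-36)

Final answer: 1/(s-36)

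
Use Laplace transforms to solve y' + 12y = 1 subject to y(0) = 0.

sY + 12Y = 1/s. Y = 1/(s(s+12)). Partial fractions: Y = 1/12/s - 1/12/(s+12)

Final answer: y(t) = 1/12(1 - e^(-12t))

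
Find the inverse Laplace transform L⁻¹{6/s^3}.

L⁻¹{n!/s^(n+1)} = t^n with n=2. So L⁻¹{2/s^3} = t^2, and L⁻¹{6/s^3} = (6/2)·t^2 = 3·t^2

Final answer: 3·t^2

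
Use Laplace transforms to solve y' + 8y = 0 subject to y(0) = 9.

L{y'} + 8L{y} = 0. sY - 9 + 8Y = 0. Y(s+8) = 9. Y = 9/(s+8)

Final answer: y(t) = 9e^(-8t)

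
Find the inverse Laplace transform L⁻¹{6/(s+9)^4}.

L⁻¹{n!/(s-a)^(n+1)} = t^n·e^(at), so L⁻¹{6/(s+9)^4} = t^3·e^(-9t)

Final answer: t^3·e^(-9t)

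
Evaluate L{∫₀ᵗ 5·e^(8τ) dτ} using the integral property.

L{∫₀ᵗ f(τ)dτ} = F(s)/s with F(s) = 5/(s-8), so L{∫₀ᵗ 5·e^(8τ) dτ} = 5/(s(s-8))

Final answer: 5/(s(s-8))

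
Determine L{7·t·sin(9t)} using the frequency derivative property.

L{sin(9t)} = 9/(s² + 81). By L{t·f(t)} = -F'(s): -d/ds[9/(s² + 81)] = -(9)·(-2s)/(s² + 81)² = 18s/(s² + 81)². Then L{7·t·sin(9t)} = 7·18s/(s² + 81)² = 126s/(s² + 81)²

Final answer: 126s/(s² + 81)²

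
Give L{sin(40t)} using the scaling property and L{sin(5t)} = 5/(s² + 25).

Using L{f(at)} = (1/a)F(s/a) with a=8: L{sin(40t)} = (1/8) · 5/((s/8)² + 25) = (1/8) · 5·64/(s² + 1600) = 40/(s² + 1600)

Final answer: 40/(s² + 1600)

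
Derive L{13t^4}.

L{t^n} = n!/s^(n+1). So L{13t^4} = 13·4!/s^5 = 312/s^5

Final answer: 312/s^5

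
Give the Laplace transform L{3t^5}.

L{3t^5} = 3 · L{t^5} = 3 · 120/s^6 = 360/s^6

Final answer: 360/s^6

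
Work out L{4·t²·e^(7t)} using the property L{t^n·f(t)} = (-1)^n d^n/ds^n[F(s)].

L{e^(7t)} = 1/(s-7). d/ds[1/(s-7)] = -1/(s-7)². d²/ds²[1/(s-7)] = 2/(s-7)³. So L{t²·e^(7t)} = (-1)² · 2/(s-7)³ = 2/(s-7)³. Then L{4·t²·e^(7t)} = 4·2/(s-7)³ = 8/(s-7)³

Final answer: 8/(s-7)³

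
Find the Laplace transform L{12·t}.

L{t^n} = n!/s^(n+1), so L{t} = 1/s^2. Then L{12·t} = 12·1/s^2 = 12/s^2

Final answer: 12/s^2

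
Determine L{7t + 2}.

L{7t + 2} = 7·L{t} + 2·L{1} = 7/s² + 2/s

Final answer: 7/s² + 2/s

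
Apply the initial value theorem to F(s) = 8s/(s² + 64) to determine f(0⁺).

f(0⁺) = lim_{s→∞} s·8s/(s² + 64) = lim_{s→∞} 8s²/(s² + 64) = 8

Final answer: 8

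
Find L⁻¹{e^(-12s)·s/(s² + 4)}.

L⁻¹{s/(s² + 4)} = cos(2t). By the time shift theorem, L⁻¹{e^(-as)F(s)} = u(t-a)f(t-a) with a=12, so L⁻¹{e^(-12s)·s/(s² + 4)} = u(t-12)·cos(2(t-12))

Final answer: u(t-12)·cos(2(t-12))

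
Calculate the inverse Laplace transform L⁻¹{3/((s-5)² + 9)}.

Using frequency shift, L⁻¹{3/((s-5)² + 9)} = e^(5t)·sin(3t)

Final answer: e^(5t)·sin(3t)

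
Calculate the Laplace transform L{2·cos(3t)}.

L{cos(ωt)} = s/(s² + ω²), so L{cos(3t)} = s/(s² + 9). Then L{2·cos(3t)} = 2·s/(s² + 9) = 2s/(s² + 9)

Final answer: 2s/(s² + 9)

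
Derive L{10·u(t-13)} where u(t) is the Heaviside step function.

L{u(t-a)} = e^(-as)/s. Here a=13, so L{u(t-13)} = e^(-13s)/s, and L{10·u(t-13)} = 10·e^(-13s)/s

Final answer: 10·e^(-13s)/s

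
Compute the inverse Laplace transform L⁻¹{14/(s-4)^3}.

L⁻¹{n!/(s-a)^(n+1)} = t^n·e^(at) with n=2, a=4. So L⁻¹{2/(s-4)^3} = t^2·e^(4t), and L⁻¹{14/(s-4)^3} = (14/2)·t^2·e^(4t) = 7·t^2·e^(4t)

Final answer: 7·t^2·e^(4t)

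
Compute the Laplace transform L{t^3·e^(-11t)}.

L{t^n·e^(at)} = n!/(s-a)^(n+1), so L{t^3·e^(-11t)} = 6/(s+11)^4

Final answer: 6/(s+11)^4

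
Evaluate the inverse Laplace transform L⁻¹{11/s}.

L⁻¹{c/s} = c, so L⁻¹{11/s} = 11

Final answer: 11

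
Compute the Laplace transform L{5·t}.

L{t^n} = n!/s^(n+1), so L{t} = 1/s^2. Then L{5·t} = 5·1/s^2 = 5/s^2

Final answer: 5/s^2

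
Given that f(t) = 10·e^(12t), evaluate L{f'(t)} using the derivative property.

f(0) = 10, F(s) = 10/(s-12). L{f'(t)} = s·F(s) - f(0) = 10s/(s-12) - 10 = (10s - 10(s-12))/(s-12) = 120/(s-12)

Final answer: 120/(s-12)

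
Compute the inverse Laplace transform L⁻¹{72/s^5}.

L⁻¹{n!/s^(n+1)} = t^n with n=4. So L⁻¹{24/s^5} = t^4, and L⁻¹{72/s^5} = (72/24)·t^4 = 3·t^4

Final answer: 3·t^4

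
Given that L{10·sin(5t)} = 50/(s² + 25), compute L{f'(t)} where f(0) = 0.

L{f'(t)} = s·F(s) - f(0) = s·50/(s² + 25) - 0 = 50s/(s² + 25)

Final answer: 50s/(s² + 25)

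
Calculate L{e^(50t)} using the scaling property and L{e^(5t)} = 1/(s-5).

Using L{f(at)} = (1/a)F(s/a) with a=10 and f(t) = e^(5t): L{e^(50t)} = (1/10) · 1/((s/10)-5) = (1/10) · 10/(s-50) = 1/(s-50)

Final answer: 1/(s-50)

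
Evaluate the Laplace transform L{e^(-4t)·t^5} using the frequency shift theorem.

L{e^(at)·t^n} = n!/(s-a)^(n+1), so L{e^(-4t)·t^5} = 120/(s+4)^6

Final answer: 120/(s+4)^6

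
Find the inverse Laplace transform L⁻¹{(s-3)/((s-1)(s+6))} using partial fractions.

Using partial fractions, f(t) = (-2e^t + 9e^(-6t))/7

Final answer: (-2e^t + 9e^(-6t))/7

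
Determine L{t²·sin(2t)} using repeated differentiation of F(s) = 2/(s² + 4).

F(s) = 2/(s² + 4). F'(s) = -4s/(s² + 4)². F''(s) = -4(4 - 3s²)/(s² + 4)³ = (12s² - 16)/(s² + 4)³. So L{t²·sin(2t)} = (-1)² F''(s) = (12s² - 16)/(s² + 4)³

Final answer: (12s² - 16)/(s² + 4)³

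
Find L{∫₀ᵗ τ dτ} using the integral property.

L{∫₀ᵗ f(τ)dτ} = F(s)/s with f(t) = t. F(s) = 1/s^2, so L{∫₀ᵗ τ dτ} = (1/s^2)/s = 1/s^3. (Check: ∫₀ᵗ τ dτ = t^2/2.)

Final answer: 1/s^3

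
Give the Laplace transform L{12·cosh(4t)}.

L{cosh(ωt)} = s/(s² - ω²), so L{cosh(4t)} = s/(s² - 16). Then L{12·cosh(4t)} = 12·s/(s² - 16) = 12s/(s² - 16)

Final answer: 12s/(s² - 16)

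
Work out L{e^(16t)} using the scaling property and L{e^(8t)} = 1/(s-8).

Using L{f(at)} = (1/a)F(s/a) with a=2 and f(t) = e^(8t): L{e^(16t)} = (1/2) · 1/((s/2)-8) = (1/2) · 2/(s-16) = 1/(s-16)

Final answer: 1/(s-16)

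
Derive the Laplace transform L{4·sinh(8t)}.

L{sinh(ωt)} = ω/(s² - ω²), so L{sinh(8t)} = 8/(s² - 64). Then L{4·sinh(8t)} = 4·8/(s² - 64) = 32/(s² - 64)

Final answer: 32/(s² - 64)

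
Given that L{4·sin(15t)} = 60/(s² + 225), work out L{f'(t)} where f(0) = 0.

L{f'(t)} = s·F(s) - f(0) = s·60/(s² + 225) - 0 = 60s/(s² + 225)

Final answer: 60s/(s² + 225)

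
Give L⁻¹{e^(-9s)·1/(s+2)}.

L⁻¹{1/(s+2)} = e^(-2t). By the time shift theorem, L⁻¹{e^(-as)F(s)} = u(t-a)f(t-a) with a=9, so L⁻¹{e^(-9s)·1/(s+2)} = u(t-9)·e^(-2(t-9))

Final answer: u(t-9)·e^(-2(t-9))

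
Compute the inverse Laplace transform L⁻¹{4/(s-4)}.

L⁻¹{1/(s-a)} = e^(at), so L⁻¹{1/(s-4)} = e^(4t), and L⁻¹{4/(s-4)} = 4·e^(4t)

Final answer: 4·e^(4t)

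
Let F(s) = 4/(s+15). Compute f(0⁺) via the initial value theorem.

f(0⁺) = lim_{s→∞} s·4/(s+15) = lim_{s→∞} 4s/(s+15) = 4

Final answer: 4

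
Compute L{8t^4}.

L{t^n} = n!/s^(n+1). So L{8t^4} = 8·4!/s^5 = 192/s^5

Final answer: 192/s^5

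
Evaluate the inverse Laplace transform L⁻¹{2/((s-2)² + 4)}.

Using frequency shift, L⁻¹{2/((s-2)² + 4)} = e^(2t)·sin(2t)

Final answer: e^(2t)·sin(2t)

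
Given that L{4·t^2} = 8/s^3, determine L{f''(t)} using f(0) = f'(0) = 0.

L{f''(t)} = s²F(s) - sf(0) - f'(0) = s²·8/s^3 - 0 - 0 = 8/s

Final answer: 8/s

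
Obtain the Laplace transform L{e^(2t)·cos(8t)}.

L{e^(at)·cos(ωt)} = (s-a)/((s-a)² + ω²), so L{e^(2t)·cos(8t)} = (s-2)/((s-2)² + 64)

Final answer: (s-2)/((s-2)² + 64)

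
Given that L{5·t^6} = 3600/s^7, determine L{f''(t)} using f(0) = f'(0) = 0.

L{f''(t)} = s²F(s) - sf(0) - f'(0) = s²·3600/s^7 - 0 - 0 = 3600/s^5

Final answer: 3600/s^5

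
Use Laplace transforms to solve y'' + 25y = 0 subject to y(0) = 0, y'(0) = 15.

L{y''} + 25L{y} = 0. s²Y - 0 - 15 + 25Y = 0. Y(s² + 25) = 15. Y = (15)/(s² + 25). Inverting: y(t) = 3sin(5t)

Final answer: y(t) = 3sin(5t)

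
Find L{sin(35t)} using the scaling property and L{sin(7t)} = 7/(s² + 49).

Using L{f(at)} = (1/a)F(s/a) with a=5: L{sin(35t)} = (1/5) · 7/((s/5)² + 49) = (1/5) · 7·25/(s² + 1225) = 35/(s² + 1225)

Final answer: 35/(s² + 1225)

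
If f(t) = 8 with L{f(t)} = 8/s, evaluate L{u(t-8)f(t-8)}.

Time shift theorem: L{u(t-a)f(t-a)} = e^(-as)F(s). Here a=8, F(s) = 8/s, so L{u(t-8)f(t-8)} = e^(-8s)·8/s

Final answer: e^(-8s)·8/s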